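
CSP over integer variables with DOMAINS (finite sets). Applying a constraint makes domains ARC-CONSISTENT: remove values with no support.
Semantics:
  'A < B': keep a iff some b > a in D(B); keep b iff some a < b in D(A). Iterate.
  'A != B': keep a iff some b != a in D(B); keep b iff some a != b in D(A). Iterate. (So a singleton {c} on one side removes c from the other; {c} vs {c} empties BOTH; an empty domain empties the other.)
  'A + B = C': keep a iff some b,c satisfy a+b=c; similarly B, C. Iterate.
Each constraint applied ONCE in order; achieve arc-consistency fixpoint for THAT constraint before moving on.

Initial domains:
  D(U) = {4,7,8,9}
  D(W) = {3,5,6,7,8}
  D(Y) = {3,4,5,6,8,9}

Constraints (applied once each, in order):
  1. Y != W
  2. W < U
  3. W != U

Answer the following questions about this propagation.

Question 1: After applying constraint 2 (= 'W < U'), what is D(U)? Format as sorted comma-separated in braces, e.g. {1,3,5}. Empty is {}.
Answer: {4,7,8,9}

Derivation:
Constraint 1 (Y != W) on D(Y)={3,4,5,6,8,9} D(W)={3,5,6,7,8}: no change
Constraint 2 (W < U) on D(W)={3,5,6,7,8} D(U)={4,7,8,9}: no change
So after constraint 2: D(U) = {4,7,8,9}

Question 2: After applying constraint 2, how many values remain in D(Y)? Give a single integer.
Answer: 6

Derivation:
Constraint 1 (Y != W) on D(Y)={3,4,5,6,8,9} D(W)={3,5,6,7,8}: no change
Constraint 2 (W < U) on D(W)={3,5,6,7,8} D(U)={4,7,8,9}: no change
So after constraint 2: D(Y)={3,4,5,6,8,9}, size = 6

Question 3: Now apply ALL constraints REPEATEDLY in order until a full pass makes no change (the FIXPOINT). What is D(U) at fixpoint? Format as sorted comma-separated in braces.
Answer: {4,7,8,9}

Derivation:
pass 0 (initial): D(U)={4,7,8,9}
pass 1: no change
Fixpoint after 1 passes: D(U) = {4,7,8,9}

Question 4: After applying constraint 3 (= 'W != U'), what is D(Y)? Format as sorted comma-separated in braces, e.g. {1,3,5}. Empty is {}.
Answer: {3,4,5,6,8,9}

Derivation:
Constraint 1 (Y != W) on D(Y)={3,4,5,6,8,9} D(W)={3,5,6,7,8}: no change
Constraint 2 (W < U) on D(W)={3,5,6,7,8} D(U)={4,7,8,9}: no change
Constraint 3 (W != U) on D(W)={3,5,6,7,8} D(U)={4,7,8,9}: no change
So after constraint 3: D(Y) = {3,4,5,6,8,9}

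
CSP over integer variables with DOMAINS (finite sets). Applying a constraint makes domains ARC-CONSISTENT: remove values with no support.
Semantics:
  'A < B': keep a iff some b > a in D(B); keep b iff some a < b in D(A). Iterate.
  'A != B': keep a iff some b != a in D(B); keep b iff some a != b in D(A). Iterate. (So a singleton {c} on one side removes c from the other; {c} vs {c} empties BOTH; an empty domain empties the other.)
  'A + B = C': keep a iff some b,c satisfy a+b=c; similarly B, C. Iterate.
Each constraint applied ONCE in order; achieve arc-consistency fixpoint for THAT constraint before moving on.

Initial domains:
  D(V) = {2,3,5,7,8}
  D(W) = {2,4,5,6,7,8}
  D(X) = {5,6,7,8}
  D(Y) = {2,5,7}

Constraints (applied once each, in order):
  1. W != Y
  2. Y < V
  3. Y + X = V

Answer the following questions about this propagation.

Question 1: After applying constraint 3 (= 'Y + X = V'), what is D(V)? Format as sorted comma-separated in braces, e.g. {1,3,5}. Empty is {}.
Answer: {7,8}

Derivation:
Constraint 1 (W != Y) on D(W)={2,4,5,6,7,8} D(Y)={2,5,7}: no change
Constraint 2 (Y < V) on D(Y)={2,5,7} D(V)={2,3,5,7,8}: V {2,3,5,7,8}->{3,5,7,8}
Constraint 3 (Y + X = V) on D(Y)={2,5,7} D(X)={5,6,7,8} D(V)={3,5,7,8}: Y {2,5,7}->{2}; X {5,6,7,8}->{5,6}; V {3,5,7,8}->{7,8}
So after constraint 3: D(V) = {7,8}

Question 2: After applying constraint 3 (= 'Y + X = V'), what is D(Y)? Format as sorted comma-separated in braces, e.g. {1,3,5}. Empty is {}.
Answer: {2}

Derivation:
Constraint 1 (W != Y) on D(W)={2,4,5,6,7,8} D(Y)={2,5,7}: no change
Constraint 2 (Y < V) on D(Y)={2,5,7} D(V)={2,3,5,7,8}: V {2,3,5,7,8}->{3,5,7,8}
Constraint 3 (Y + X = V) on D(Y)={2,5,7} D(X)={5,6,7,8} D(V)={3,5,7,8}: Y {2,5,7}->{2}; X {5,6,7,8}->{5,6}; V {3,5,7,8}->{7,8}
So after constraint 3: D(Y) = {2}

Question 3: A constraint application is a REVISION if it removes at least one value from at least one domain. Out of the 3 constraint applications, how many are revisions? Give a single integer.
Answer: 2

Derivation:
Constraint 1 (W != Y) on D(W)={2,4,5,6,7,8} D(Y)={2,5,7}: no change => not a revision
Constraint 2 (Y < V) on D(Y)={2,5,7} D(V)={2,3,5,7,8}: V {2,3,5,7,8}->{3,5,7,8} => REVISION
Constraint 3 (Y + X = V) on D(Y)={2,5,7} D(X)={5,6,7,8} D(V)={3,5,7,8}: Y {2,5,7}->{2}; X {5,6,7,8}->{5,6}; V {3,5,7,8}->{7,8} => REVISION
Total revisions = 2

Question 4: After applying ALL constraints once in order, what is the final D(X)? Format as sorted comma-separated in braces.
Answer: {5,6}

Derivation:
Constraint 1 (W != Y) on D(W)={2,4,5,6,7,8} D(Y)={2,5,7}: no change
Constraint 2 (Y < V) on D(Y)={2,5,7} D(V)={2,3,5,7,8}: V {2,3,5,7,8}->{3,5,7,8}
Constraint 3 (Y + X = V) on D(Y)={2,5,7} D(X)={5,6,7,8} D(V)={3,5,7,8}: Y {2,5,7}->{2}; X {5,6,7,8}->{5,6}; V {3,5,7,8}->{7,8}
So after all 3 constraints: D(X) = {5,6}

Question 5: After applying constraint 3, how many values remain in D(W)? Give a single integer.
Answer: 6

Derivation:
Constraint 1 (W != Y) on D(W)={2,4,5,6,7,8} D(Y)={2,5,7}: no change
Constraint 2 (Y < V) on D(Y)={2,5,7} D(V)={2,3,5,7,8}: V {2,3,5,7,8}->{3,5,7,8}
Constraint 3 (Y + X = V) on D(Y)={2,5,7} D(X)={5,6,7,8} D(V)={3,5,7,8}: Y {2,5,7}->{2}; X {5,6,7,8}->{5,6}; V {3,5,7,8}->{7,8}
So after constraint 3: D(W)={2,4,5,6,7,8}, size = 6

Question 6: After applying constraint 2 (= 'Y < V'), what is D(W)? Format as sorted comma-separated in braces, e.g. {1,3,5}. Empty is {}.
Constraint 1 (W != Y) on D(W)={2,4,5,6,7,8} D(Y)={2,5,7}: no change
Constraint 2 (Y < V) on D(Y)={2,5,7} D(V)={2,3,5,7,8}: V {2,3,5,7,8}->{3,5,7,8}
So after constraint 2: D(W) = {2,4,5,6,7,8}

Answer: {2,4,5,6,7,8}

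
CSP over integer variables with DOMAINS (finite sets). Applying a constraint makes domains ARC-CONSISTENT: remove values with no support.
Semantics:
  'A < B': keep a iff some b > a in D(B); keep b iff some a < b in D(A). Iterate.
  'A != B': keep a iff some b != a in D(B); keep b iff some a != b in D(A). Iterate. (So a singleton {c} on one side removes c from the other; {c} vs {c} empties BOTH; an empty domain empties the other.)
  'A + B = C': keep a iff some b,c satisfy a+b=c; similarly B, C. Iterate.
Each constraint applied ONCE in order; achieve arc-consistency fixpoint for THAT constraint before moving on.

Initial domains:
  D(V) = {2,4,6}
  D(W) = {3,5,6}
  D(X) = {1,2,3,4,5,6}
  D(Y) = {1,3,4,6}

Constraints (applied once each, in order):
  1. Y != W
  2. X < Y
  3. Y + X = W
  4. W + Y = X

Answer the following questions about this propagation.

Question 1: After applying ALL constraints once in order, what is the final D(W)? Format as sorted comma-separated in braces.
Constraint 1 (Y != W) on D(Y)={1,3,4,6} D(W)={3,5,6}: no change
Constraint 2 (X < Y) on D(X)={1,2,3,4,5,6} D(Y)={1,3,4,6}: X {1,2,3,4,5,6}->{1,2,3,4,5}; Y {1,3,4,6}->{3,4,6}
Constraint 3 (Y + X = W) on D(Y)={3,4,6} D(X)={1,2,3,4,5} D(W)={3,5,6}: Y {3,4,6}->{3,4}; X {1,2,3,4,5}->{1,2,3}; W {3,5,6}->{5,6}
Constraint 4 (W + Y = X) on D(W)={5,6} D(Y)={3,4} D(X)={1,2,3}: W {5,6}->{}; Y {3,4}->{}; X {1,2,3}->{}
So after all 4 constraints: D(W) = {}

Answer: {}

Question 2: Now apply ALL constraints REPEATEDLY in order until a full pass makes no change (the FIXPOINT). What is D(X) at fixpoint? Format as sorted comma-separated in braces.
pass 0 (initial): D(X)={1,2,3,4,5,6}
pass 1: W {3,5,6}->{}; X {1,2,3,4,5,6}->{}; Y {1,3,4,6}->{}
pass 2: no change
Fixpoint after 2 passes: D(X) = {}

Answer: {}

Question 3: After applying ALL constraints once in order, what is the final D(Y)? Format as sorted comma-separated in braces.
Answer: {}

Derivation:
Constraint 1 (Y != W) on D(Y)={1,3,4,6} D(W)={3,5,6}: no change
Constraint 2 (X < Y) on D(X)={1,2,3,4,5,6} D(Y)={1,3,4,6}: X {1,2,3,4,5,6}->{1,2,3,4,5}; Y {1,3,4,6}->{3,4,6}
Constraint 3 (Y + X = W) on D(Y)={3,4,6} D(X)={1,2,3,4,5} D(W)={3,5,6}: Y {3,4,6}->{3,4}; X {1,2,3,4,5}->{1,2,3}; W {3,5,6}->{5,6}
Constraint 4 (W + Y = X) on D(W)={5,6} D(Y)={3,4} D(X)={1,2,3}: W {5,6}->{}; Y {3,4}->{}; X {1,2,3}->{}
So after all 4 constraints: D(Y) = {}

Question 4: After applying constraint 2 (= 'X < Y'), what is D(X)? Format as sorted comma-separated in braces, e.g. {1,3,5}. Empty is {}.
Answer: {1,2,3,4,5}

Derivation:
Constraint 1 (Y != W) on D(Y)={1,3,4,6} D(W)={3,5,6}: no change
Constraint 2 (X < Y) on D(X)={1,2,3,4,5,6} D(Y)={1,3,4,6}: X {1,2,3,4,5,6}->{1,2,3,4,5}; Y {1,3,4,6}->{3,4,6}
So after constraint 2: D(X) = {1,2,3,4,5}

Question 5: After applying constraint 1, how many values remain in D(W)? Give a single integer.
Constraint 1 (Y != W) on D(Y)={1,3,4,6} D(W)={3,5,6}: no change
So after constraint 1: D(W)={3,5,6}, size = 3

Answer: 3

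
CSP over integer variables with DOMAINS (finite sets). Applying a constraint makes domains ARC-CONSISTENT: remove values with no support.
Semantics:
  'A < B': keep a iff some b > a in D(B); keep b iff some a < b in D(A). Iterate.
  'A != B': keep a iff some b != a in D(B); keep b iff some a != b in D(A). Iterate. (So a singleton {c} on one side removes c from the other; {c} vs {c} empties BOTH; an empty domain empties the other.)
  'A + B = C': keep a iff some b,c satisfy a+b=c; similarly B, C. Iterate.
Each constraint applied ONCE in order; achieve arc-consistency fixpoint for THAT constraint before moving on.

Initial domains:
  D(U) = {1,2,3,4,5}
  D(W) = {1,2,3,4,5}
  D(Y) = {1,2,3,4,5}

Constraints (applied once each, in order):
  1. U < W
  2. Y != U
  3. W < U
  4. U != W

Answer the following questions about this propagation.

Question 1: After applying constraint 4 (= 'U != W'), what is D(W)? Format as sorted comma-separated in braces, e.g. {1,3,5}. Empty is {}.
Constraint 1 (U < W) on D(U)={1,2,3,4,5} D(W)={1,2,3,4,5}: U {1,2,3,4,5}->{1,2,3,4}; W {1,2,3,4,5}->{2,3,4,5}
Constraint 2 (Y != U) on D(Y)={1,2,3,4,5} D(U)={1,2,3,4}: no change
Constraint 3 (W < U) on D(W)={2,3,4,5} D(U)={1,2,3,4}: W {2,3,4,5}->{2,3}; U {1,2,3,4}->{3,4}
Constraint 4 (U != W) on D(U)={3,4} D(W)={2,3}: no change
So after constraint 4: D(W) = {2,3}

Answer: {2,3}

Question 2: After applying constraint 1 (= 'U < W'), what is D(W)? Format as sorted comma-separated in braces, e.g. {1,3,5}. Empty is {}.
Answer: {2,3,4,5}

Derivation:
Constraint 1 (U < W) on D(U)={1,2,3,4,5} D(W)={1,2,3,4,5}: U {1,2,3,4,5}->{1,2,3,4}; W {1,2,3,4,5}->{2,3,4,5}
So after constraint 1: D(W) = {2,3,4,5}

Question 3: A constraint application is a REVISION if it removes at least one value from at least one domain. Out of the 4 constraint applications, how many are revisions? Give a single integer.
Constraint 1 (U < W) on D(U)={1,2,3,4,5} D(W)={1,2,3,4,5}: U {1,2,3,4,5}->{1,2,3,4}; W {1,2,3,4,5}->{2,3,4,5} => REVISION
Constraint 2 (Y != U) on D(Y)={1,2,3,4,5} D(U)={1,2,3,4}: no change => not a revision
Constraint 3 (W < U) on D(W)={2,3,4,5} D(U)={1,2,3,4}: W {2,3,4,5}->{2,3}; U {1,2,3,4}->{3,4} => REVISION
Constraint 4 (U != W) on D(U)={3,4} D(W)={2,3}: no change => not a revision
Total revisions = 2

Answer: 2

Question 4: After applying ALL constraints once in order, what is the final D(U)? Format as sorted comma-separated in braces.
Answer: {3,4}

Derivation:
Constraint 1 (U < W) on D(U)={1,2,3,4,5} D(W)={1,2,3,4,5}: U {1,2,3,4,5}->{1,2,3,4}; W {1,2,3,4,5}->{2,3,4,5}
Constraint 2 (Y != U) on D(Y)={1,2,3,4,5} D(U)={1,2,3,4}: no change
Constraint 3 (W < U) on D(W)={2,3,4,5} D(U)={1,2,3,4}: W {2,3,4,5}->{2,3}; U {1,2,3,4}->{3,4}
Constraint 4 (U != W) on D(U)={3,4} D(W)={2,3}: no change
So after all 4 constraints: D(U) = {3,4}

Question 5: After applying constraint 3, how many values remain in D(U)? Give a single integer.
Answer: 2

Derivation:
Constraint 1 (U < W) on D(U)={1,2,3,4,5} D(W)={1,2,3,4,5}: U {1,2,3,4,5}->{1,2,3,4}; W {1,2,3,4,5}->{2,3,4,5}
Constraint 2 (Y != U) on D(Y)={1,2,3,4,5} D(U)={1,2,3,4}: no change
Constraint 3 (W < U) on D(W)={2,3,4,5} D(U)={1,2,3,4}: W {2,3,4,5}->{2,3}; U {1,2,3,4}->{3,4}
So after constraint 3: D(U)={3,4}, size = 2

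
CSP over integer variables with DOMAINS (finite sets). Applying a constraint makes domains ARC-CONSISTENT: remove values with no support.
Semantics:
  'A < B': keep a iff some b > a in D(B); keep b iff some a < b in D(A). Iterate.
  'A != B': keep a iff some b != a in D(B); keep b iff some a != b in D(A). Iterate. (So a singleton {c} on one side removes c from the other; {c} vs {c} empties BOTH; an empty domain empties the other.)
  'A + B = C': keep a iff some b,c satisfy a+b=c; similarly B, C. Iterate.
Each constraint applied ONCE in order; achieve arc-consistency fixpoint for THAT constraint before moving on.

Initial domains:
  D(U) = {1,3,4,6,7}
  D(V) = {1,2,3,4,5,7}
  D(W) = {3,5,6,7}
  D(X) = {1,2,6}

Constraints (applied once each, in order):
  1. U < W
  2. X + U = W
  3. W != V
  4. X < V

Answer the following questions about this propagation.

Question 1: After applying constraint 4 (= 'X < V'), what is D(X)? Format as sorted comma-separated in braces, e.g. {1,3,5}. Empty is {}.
Constraint 1 (U < W) on D(U)={1,3,4,6,7} D(W)={3,5,6,7}: U {1,3,4,6,7}->{1,3,4,6}
Constraint 2 (X + U = W) on D(X)={1,2,6} D(U)={1,3,4,6} D(W)={3,5,6,7}: no change
Constraint 3 (W != V) on D(W)={3,5,6,7} D(V)={1,2,3,4,5,7}: no change
Constraint 4 (X < V) on D(X)={1,2,6} D(V)={1,2,3,4,5,7}: V {1,2,3,4,5,7}->{2,3,4,5,7}
So after constraint 4: D(X) = {1,2,6}

Answer: {1,2,6}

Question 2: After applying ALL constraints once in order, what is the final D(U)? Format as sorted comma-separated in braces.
Constraint 1 (U < W) on D(U)={1,3,4,6,7} D(W)={3,5,6,7}: U {1,3,4,6,7}->{1,3,4,6}
Constraint 2 (X + U = W) on D(X)={1,2,6} D(U)={1,3,4,6} D(W)={3,5,6,7}: no change
Constraint 3 (W != V) on D(W)={3,5,6,7} D(V)={1,2,3,4,5,7}: no change
Constraint 4 (X < V) on D(X)={1,2,6} D(V)={1,2,3,4,5,7}: V {1,2,3,4,5,7}->{2,3,4,5,7}
So after all 4 constraints: D(U) = {1,3,4,6}

Answer: {1,3,4,6}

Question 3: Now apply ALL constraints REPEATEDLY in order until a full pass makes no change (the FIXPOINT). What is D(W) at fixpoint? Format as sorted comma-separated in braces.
pass 0 (initial): D(W)={3,5,6,7}
pass 1: U {1,3,4,6,7}->{1,3,4,6}; V {1,2,3,4,5,7}->{2,3,4,5,7}
pass 2: no change
Fixpoint after 2 passes: D(W) = {3,5,6,7}

Answer: {3,5,6,7}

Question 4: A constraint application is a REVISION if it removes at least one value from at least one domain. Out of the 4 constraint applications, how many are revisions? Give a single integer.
Answer: 2

Derivation:
Constraint 1 (U < W) on D(U)={1,3,4,6,7} D(W)={3,5,6,7}: U {1,3,4,6,7}->{1,3,4,6} => REVISION
Constraint 2 (X + U = W) on D(X)={1,2,6} D(U)={1,3,4,6} D(W)={3,5,6,7}: no change => not a revision
Constraint 3 (W != V) on D(W)={3,5,6,7} D(V)={1,2,3,4,5,7}: no change => not a revision
Constraint 4 (X < V) on D(X)={1,2,6} D(V)={1,2,3,4,5,7}: V {1,2,3,4,5,7}->{2,3,4,5,7} => REVISION
Total revisions = 2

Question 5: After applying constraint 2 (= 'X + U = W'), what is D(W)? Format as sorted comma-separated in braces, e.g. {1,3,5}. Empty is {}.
Constraint 1 (U < W) on D(U)={1,3,4,6,7} D(W)={3,5,6,7}: U {1,3,4,6,7}->{1,3,4,6}
Constraint 2 (X + U = W) on D(X)={1,2,6} D(U)={1,3,4,6} D(W)={3,5,6,7}: no change
So after constraint 2: D(W) = {3,5,6,7}

Answer: {3,5,6,7}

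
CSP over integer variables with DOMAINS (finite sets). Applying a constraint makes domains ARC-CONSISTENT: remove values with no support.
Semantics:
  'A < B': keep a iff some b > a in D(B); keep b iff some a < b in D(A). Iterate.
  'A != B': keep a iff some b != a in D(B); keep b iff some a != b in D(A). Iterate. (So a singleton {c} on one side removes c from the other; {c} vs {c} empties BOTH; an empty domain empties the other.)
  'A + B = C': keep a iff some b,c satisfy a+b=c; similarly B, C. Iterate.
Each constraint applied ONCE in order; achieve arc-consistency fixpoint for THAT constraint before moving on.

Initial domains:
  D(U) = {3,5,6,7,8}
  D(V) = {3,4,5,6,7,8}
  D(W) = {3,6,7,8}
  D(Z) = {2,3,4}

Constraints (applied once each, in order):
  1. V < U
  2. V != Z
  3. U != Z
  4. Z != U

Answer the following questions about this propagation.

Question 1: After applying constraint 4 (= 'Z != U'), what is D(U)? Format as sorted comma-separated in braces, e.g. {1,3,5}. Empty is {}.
Answer: {5,6,7,8}

Derivation:
Constraint 1 (V < U) on D(V)={3,4,5,6,7,8} D(U)={3,5,6,7,8}: V {3,4,5,6,7,8}->{3,4,5,6,7}; U {3,5,6,7,8}->{5,6,7,8}
Constraint 2 (V != Z) on D(V)={3,4,5,6,7} D(Z)={2,3,4}: no change
Constraint 3 (U != Z) on D(U)={5,6,7,8} D(Z)={2,3,4}: no change
Constraint 4 (Z != U) on D(Z)={2,3,4} D(U)={5,6,7,8}: no change
So after constraint 4: D(U) = {5,6,7,8}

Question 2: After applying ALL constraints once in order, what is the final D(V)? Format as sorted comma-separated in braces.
Constraint 1 (V < U) on D(V)={3,4,5,6,7,8} D(U)={3,5,6,7,8}: V {3,4,5,6,7,8}->{3,4,5,6,7}; U {3,5,6,7,8}->{5,6,7,8}
Constraint 2 (V != Z) on D(V)={3,4,5,6,7} D(Z)={2,3,4}: no change
Constraint 3 (U != Z) on D(U)={5,6,7,8} D(Z)={2,3,4}: no change
Constraint 4 (Z != U) on D(Z)={2,3,4} D(U)={5,6,7,8}: no change
So after all 4 constraints: D(V) = {3,4,5,6,7}

Answer: {3,4,5,6,7}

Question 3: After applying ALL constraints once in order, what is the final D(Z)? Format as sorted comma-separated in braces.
Answer: {2,3,4}

Derivation:
Constraint 1 (V < U) on D(V)={3,4,5,6,7,8} D(U)={3,5,6,7,8}: V {3,4,5,6,7,8}->{3,4,5,6,7}; U {3,5,6,7,8}->{5,6,7,8}
Constraint 2 (V != Z) on D(V)={3,4,5,6,7} D(Z)={2,3,4}: no change
Constraint 3 (U != Z) on D(U)={5,6,7,8} D(Z)={2,3,4}: no change
Constraint 4 (Z != U) on D(Z)={2,3,4} D(U)={5,6,7,8}: no change
So after all 4 constraints: D(Z) = {2,3,4}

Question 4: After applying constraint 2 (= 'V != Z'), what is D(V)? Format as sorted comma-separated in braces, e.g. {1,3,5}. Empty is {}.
Answer: {3,4,5,6,7}

Derivation:
Constraint 1 (V < U) on D(V)={3,4,5,6,7,8} D(U)={3,5,6,7,8}: V {3,4,5,6,7,8}->{3,4,5,6,7}; U {3,5,6,7,8}->{5,6,7,8}
Constraint 2 (V != Z) on D(V)={3,4,5,6,7} D(Z)={2,3,4}: no change
So after constraint 2: D(V) = {3,4,5,6,7}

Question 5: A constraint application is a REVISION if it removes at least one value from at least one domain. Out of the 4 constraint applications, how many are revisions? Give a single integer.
Answer: 1

Derivation:
Constraint 1 (V < U) on D(V)={3,4,5,6,7,8} D(U)={3,5,6,7,8}: V {3,4,5,6,7,8}->{3,4,5,6,7}; U {3,5,6,7,8}->{5,6,7,8} => REVISION
Constraint 2 (V != Z) on D(V)={3,4,5,6,7} D(Z)={2,3,4}: no change => not a revision
Constraint 3 (U != Z) on D(U)={5,6,7,8} D(Z)={2,3,4}: no change => not a revision
Constraint 4 (Z != U) on D(Z)={2,3,4} D(U)={5,6,7,8}: no change => not a revision
Total revisions = 1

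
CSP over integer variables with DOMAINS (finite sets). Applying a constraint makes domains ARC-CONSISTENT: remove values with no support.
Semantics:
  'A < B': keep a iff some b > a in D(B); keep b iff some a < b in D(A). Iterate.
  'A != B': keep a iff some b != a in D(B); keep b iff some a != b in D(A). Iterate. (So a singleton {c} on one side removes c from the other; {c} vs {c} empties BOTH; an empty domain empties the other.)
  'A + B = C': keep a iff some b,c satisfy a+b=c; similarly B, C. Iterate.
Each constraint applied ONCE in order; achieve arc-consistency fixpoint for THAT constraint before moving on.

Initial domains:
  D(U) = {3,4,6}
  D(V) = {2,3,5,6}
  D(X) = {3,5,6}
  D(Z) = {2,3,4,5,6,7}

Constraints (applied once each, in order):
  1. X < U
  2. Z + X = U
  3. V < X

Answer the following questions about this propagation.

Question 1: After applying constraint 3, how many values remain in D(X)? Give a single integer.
Answer: 1

Derivation:
Constraint 1 (X < U) on D(X)={3,5,6} D(U)={3,4,6}: X {3,5,6}->{3,5}; U {3,4,6}->{4,6}
Constraint 2 (Z + X = U) on D(Z)={2,3,4,5,6,7} D(X)={3,5} D(U)={4,6}: Z {2,3,4,5,6,7}->{3}; X {3,5}->{3}; U {4,6}->{6}
Constraint 3 (V < X) on D(V)={2,3,5,6} D(X)={3}: V {2,3,5,6}->{2}
So after constraint 3: D(X)={3}, size = 1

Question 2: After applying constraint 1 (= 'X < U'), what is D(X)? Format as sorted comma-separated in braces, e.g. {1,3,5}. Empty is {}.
Answer: {3,5}

Derivation:
Constraint 1 (X < U) on D(X)={3,5,6} D(U)={3,4,6}: X {3,5,6}->{3,5}; U {3,4,6}->{4,6}
So after constraint 1: D(X) = {3,5}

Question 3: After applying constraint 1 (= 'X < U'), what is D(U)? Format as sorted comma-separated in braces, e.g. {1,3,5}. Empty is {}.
Answer: {4,6}

Derivation:
Constraint 1 (X < U) on D(X)={3,5,6} D(U)={3,4,6}: X {3,5,6}->{3,5}; U {3,4,6}->{4,6}
So after constraint 1: D(U) = {4,6}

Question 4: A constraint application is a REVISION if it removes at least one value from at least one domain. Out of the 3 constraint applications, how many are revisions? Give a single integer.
Constraint 1 (X < U) on D(X)={3,5,6} D(U)={3,4,6}: X {3,5,6}->{3,5}; U {3,4,6}->{4,6} => REVISION
Constraint 2 (Z + X = U) on D(Z)={2,3,4,5,6,7} D(X)={3,5} D(U)={4,6}: Z {2,3,4,5,6,7}->{3}; X {3,5}->{3}; U {4,6}->{6} => REVISION
Constraint 3 (V < X) on D(V)={2,3,5,6} D(X)={3}: V {2,3,5,6}->{2} => REVISION
Total revisions = 3

Answer: 3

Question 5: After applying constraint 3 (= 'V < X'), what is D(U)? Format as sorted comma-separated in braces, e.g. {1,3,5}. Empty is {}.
Constraint 1 (X < U) on D(X)={3,5,6} D(U)={3,4,6}: X {3,5,6}->{3,5}; U {3,4,6}->{4,6}
Constraint 2 (Z + X = U) on D(Z)={2,3,4,5,6,7} D(X)={3,5} D(U)={4,6}: Z {2,3,4,5,6,7}->{3}; X {3,5}->{3}; U {4,6}->{6}
Constraint 3 (V < X) on D(V)={2,3,5,6} D(X)={3}: V {2,3,5,6}->{2}
So after constraint 3: D(U) = {6}

Answer: {6}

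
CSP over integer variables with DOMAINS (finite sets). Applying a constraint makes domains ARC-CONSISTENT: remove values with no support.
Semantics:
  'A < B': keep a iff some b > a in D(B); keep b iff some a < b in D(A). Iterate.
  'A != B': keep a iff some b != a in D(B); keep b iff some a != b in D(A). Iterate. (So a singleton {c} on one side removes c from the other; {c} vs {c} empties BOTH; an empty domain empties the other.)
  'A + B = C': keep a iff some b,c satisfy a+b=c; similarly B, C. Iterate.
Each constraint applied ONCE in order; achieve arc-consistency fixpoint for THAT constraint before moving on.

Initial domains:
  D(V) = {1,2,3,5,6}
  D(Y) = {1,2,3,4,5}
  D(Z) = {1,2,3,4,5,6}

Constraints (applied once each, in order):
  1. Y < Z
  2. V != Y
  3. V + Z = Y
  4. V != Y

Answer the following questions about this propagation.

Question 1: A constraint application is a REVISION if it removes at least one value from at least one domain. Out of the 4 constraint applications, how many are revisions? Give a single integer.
Answer: 2

Derivation:
Constraint 1 (Y < Z) on D(Y)={1,2,3,4,5} D(Z)={1,2,3,4,5,6}: Z {1,2,3,4,5,6}->{2,3,4,5,6} => REVISION
Constraint 2 (V != Y) on D(V)={1,2,3,5,6} D(Y)={1,2,3,4,5}: no change => not a revision
Constraint 3 (V + Z = Y) on D(V)={1,2,3,5,6} D(Z)={2,3,4,5,6} D(Y)={1,2,3,4,5}: V {1,2,3,5,6}->{1,2,3}; Z {2,3,4,5,6}->{2,3,4}; Y {1,2,3,4,5}->{3,4,5} => REVISION
Constraint 4 (V != Y) on D(V)={1,2,3} D(Y)={3,4,5}: no change => not a revision
Total revisions = 2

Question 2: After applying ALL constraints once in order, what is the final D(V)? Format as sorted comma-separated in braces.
Constraint 1 (Y < Z) on D(Y)={1,2,3,4,5} D(Z)={1,2,3,4,5,6}: Z {1,2,3,4,5,6}->{2,3,4,5,6}
Constraint 2 (V != Y) on D(V)={1,2,3,5,6} D(Y)={1,2,3,4,5}: no change
Constraint 3 (V + Z = Y) on D(V)={1,2,3,5,6} D(Z)={2,3,4,5,6} D(Y)={1,2,3,4,5}: V {1,2,3,5,6}->{1,2,3}; Z {2,3,4,5,6}->{2,3,4}; Y {1,2,3,4,5}->{3,4,5}
Constraint 4 (V != Y) on D(V)={1,2,3} D(Y)={3,4,5}: no change
So after all 4 constraints: D(V) = {1,2,3}

Answer: {1,2,3}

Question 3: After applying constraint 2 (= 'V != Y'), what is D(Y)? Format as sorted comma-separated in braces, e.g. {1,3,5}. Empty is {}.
Constraint 1 (Y < Z) on D(Y)={1,2,3,4,5} D(Z)={1,2,3,4,5,6}: Z {1,2,3,4,5,6}->{2,3,4,5,6}
Constraint 2 (V != Y) on D(V)={1,2,3,5,6} D(Y)={1,2,3,4,5}: no change
So after constraint 2: D(Y) = {1,2,3,4,5}

Answer: {1,2,3,4,5}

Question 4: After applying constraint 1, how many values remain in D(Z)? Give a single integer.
Constraint 1 (Y < Z) on D(Y)={1,2,3,4,5} D(Z)={1,2,3,4,5,6}: Z {1,2,3,4,5,6}->{2,3,4,5,6}
So after constraint 1: D(Z)={2,3,4,5,6}, size = 5

Answer: 5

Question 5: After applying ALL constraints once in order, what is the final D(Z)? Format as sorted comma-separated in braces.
Answer: {2,3,4}

Derivation:
Constraint 1 (Y < Z) on D(Y)={1,2,3,4,5} D(Z)={1,2,3,4,5,6}: Z {1,2,3,4,5,6}->{2,3,4,5,6}
Constraint 2 (V != Y) on D(V)={1,2,3,5,6} D(Y)={1,2,3,4,5}: no change
Constraint 3 (V + Z = Y) on D(V)={1,2,3,5,6} D(Z)={2,3,4,5,6} D(Y)={1,2,3,4,5}: V {1,2,3,5,6}->{1,2,3}; Z {2,3,4,5,6}->{2,3,4}; Y {1,2,3,4,5}->{3,4,5}
Constraint 4 (V != Y) on D(V)={1,2,3} D(Y)={3,4,5}: no change
So after all 4 constraints: D(Z) = {2,3,4}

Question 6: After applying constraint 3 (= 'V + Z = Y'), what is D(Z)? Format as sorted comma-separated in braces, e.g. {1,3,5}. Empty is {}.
Constraint 1 (Y < Z) on D(Y)={1,2,3,4,5} D(Z)={1,2,3,4,5,6}: Z {1,2,3,4,5,6}->{2,3,4,5,6}
Constraint 2 (V != Y) on D(V)={1,2,3,5,6} D(Y)={1,2,3,4,5}: no change
Constraint 3 (V + Z = Y) on D(V)={1,2,3,5,6} D(Z)={2,3,4,5,6} D(Y)={1,2,3,4,5}: V {1,2,3,5,6}->{1,2,3}; Z {2,3,4,5,6}->{2,3,4}; Y {1,2,3,4,5}->{3,4,5}
So after constraint 3: D(Z) = {2,3,4}

Answer: {2,3,4}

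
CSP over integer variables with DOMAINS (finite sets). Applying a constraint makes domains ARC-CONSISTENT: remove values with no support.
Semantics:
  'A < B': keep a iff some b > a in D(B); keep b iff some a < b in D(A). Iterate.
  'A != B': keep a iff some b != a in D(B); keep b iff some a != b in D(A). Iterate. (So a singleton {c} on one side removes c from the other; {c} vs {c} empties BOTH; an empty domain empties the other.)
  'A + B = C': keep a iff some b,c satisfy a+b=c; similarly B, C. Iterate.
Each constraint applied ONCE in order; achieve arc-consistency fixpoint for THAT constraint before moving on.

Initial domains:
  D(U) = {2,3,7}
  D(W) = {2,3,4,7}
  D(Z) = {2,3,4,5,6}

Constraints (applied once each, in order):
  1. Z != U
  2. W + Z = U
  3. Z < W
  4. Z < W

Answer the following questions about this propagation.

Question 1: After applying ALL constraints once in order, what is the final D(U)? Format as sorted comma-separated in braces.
Answer: {7}

Derivation:
Constraint 1 (Z != U) on D(Z)={2,3,4,5,6} D(U)={2,3,7}: no change
Constraint 2 (W + Z = U) on D(W)={2,3,4,7} D(Z)={2,3,4,5,6} D(U)={2,3,7}: W {2,3,4,7}->{2,3,4}; Z {2,3,4,5,6}->{3,4,5}; U {2,3,7}->{7}
Constraint 3 (Z < W) on D(Z)={3,4,5} D(W)={2,3,4}: Z {3,4,5}->{3}; W {2,3,4}->{4}
Constraint 4 (Z < W) on D(Z)={3} D(W)={4}: no change
So after all 4 constraints: D(U) = {7}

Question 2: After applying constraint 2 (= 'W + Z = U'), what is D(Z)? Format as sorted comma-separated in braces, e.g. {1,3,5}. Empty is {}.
Constraint 1 (Z != U) on D(Z)={2,3,4,5,6} D(U)={2,3,7}: no change
Constraint 2 (W + Z = U) on D(W)={2,3,4,7} D(Z)={2,3,4,5,6} D(U)={2,3,7}: W {2,3,4,7}->{2,3,4}; Z {2,3,4,5,6}->{3,4,5}; U {2,3,7}->{7}
So after constraint 2: D(Z) = {3,4,5}

Answer: {3,4,5}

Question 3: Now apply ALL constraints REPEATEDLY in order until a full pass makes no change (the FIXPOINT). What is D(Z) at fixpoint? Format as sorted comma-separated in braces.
Answer: {3}

Derivation:
pass 0 (initial): D(Z)={2,3,4,5,6}
pass 1: U {2,3,7}->{7}; W {2,3,4,7}->{4}; Z {2,3,4,5,6}->{3}
pass 2: no change
Fixpoint after 2 passes: D(Z) = {3}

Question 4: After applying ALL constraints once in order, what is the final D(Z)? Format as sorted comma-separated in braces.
Constraint 1 (Z != U) on D(Z)={2,3,4,5,6} D(U)={2,3,7}: no change
Constraint 2 (W + Z = U) on D(W)={2,3,4,7} D(Z)={2,3,4,5,6} D(U)={2,3,7}: W {2,3,4,7}->{2,3,4}; Z {2,3,4,5,6}->{3,4,5}; U {2,3,7}->{7}
Constraint 3 (Z < W) on D(Z)={3,4,5} D(W)={2,3,4}: Z {3,4,5}->{3}; W {2,3,4}->{4}
Constraint 4 (Z < W) on D(Z)={3} D(W)={4}: no change
So after all 4 constraints: D(Z) = {3}

Answer: {3}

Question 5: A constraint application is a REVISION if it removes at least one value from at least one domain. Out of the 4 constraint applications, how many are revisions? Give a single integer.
Answer: 2

Derivation:
Constraint 1 (Z != U) on D(Z)={2,3,4,5,6} D(U)={2,3,7}: no change => not a revision
Constraint 2 (W + Z = U) on D(W)={2,3,4,7} D(Z)={2,3,4,5,6} D(U)={2,3,7}: W {2,3,4,7}->{2,3,4}; Z {2,3,4,5,6}->{3,4,5}; U {2,3,7}->{7} => REVISION
Constraint 3 (Z < W) on D(Z)={3,4,5} D(W)={2,3,4}: Z {3,4,5}->{3}; W {2,3,4}->{4} => REVISION
Constraint 4 (Z < W) on D(Z)={3} D(W)={4}: no change => not a revision
Total revisions = 2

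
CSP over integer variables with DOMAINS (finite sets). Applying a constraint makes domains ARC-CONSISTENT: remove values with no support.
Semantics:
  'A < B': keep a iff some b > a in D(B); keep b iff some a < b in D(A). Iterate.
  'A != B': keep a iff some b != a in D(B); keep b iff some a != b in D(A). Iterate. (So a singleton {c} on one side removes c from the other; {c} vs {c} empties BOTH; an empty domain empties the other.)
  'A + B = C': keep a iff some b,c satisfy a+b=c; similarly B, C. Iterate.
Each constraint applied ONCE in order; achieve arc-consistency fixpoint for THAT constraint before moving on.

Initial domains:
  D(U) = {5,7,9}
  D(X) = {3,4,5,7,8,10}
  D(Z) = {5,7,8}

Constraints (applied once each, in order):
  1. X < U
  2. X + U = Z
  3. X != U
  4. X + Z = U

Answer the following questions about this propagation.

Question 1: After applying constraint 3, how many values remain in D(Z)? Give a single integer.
Constraint 1 (X < U) on D(X)={3,4,5,7,8,10} D(U)={5,7,9}: X {3,4,5,7,8,10}->{3,4,5,7,8}
Constraint 2 (X + U = Z) on D(X)={3,4,5,7,8} D(U)={5,7,9} D(Z)={5,7,8}: X {3,4,5,7,8}->{3}; U {5,7,9}->{5}; Z {5,7,8}->{8}
Constraint 3 (X != U) on D(X)={3} D(U)={5}: no change
So after constraint 3: D(Z)={8}, size = 1

Answer: 1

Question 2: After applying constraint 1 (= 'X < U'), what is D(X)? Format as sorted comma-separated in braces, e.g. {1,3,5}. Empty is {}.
Constraint 1 (X < U) on D(X)={3,4,5,7,8,10} D(U)={5,7,9}: X {3,4,5,7,8,10}->{3,4,5,7,8}
So after constraint 1: D(X) = {3,4,5,7,8}

Answer: {3,4,5,7,8}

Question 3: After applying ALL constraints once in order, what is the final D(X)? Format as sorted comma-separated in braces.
Constraint 1 (X < U) on D(X)={3,4,5,7,8,10} D(U)={5,7,9}: X {3,4,5,7,8,10}->{3,4,5,7,8}
Constraint 2 (X + U = Z) on D(X)={3,4,5,7,8} D(U)={5,7,9} D(Z)={5,7,8}: X {3,4,5,7,8}->{3}; U {5,7,9}->{5}; Z {5,7,8}->{8}
Constraint 3 (X != U) on D(X)={3} D(U)={5}: no change
Constraint 4 (X + Z = U) on D(X)={3} D(Z)={8} D(U)={5}: X {3}->{}; Z {8}->{}; U {5}->{}
So after all 4 constraints: D(X) = {}

Answer: {}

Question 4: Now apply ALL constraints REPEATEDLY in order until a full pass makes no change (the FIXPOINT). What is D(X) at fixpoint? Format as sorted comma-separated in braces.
pass 0 (initial): D(X)={3,4,5,7,8,10}
pass 1: U {5,7,9}->{}; X {3,4,5,7,8,10}->{}; Z {5,7,8}->{}
pass 2: no change
Fixpoint after 2 passes: D(X) = {}

Answer: {}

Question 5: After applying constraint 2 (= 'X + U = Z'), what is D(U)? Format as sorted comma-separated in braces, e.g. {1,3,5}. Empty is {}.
Constraint 1 (X < U) on D(X)={3,4,5,7,8,10} D(U)={5,7,9}: X {3,4,5,7,8,10}->{3,4,5,7,8}
Constraint 2 (X + U = Z) on D(X)={3,4,5,7,8} D(U)={5,7,9} D(Z)={5,7,8}: X {3,4,5,7,8}->{3}; U {5,7,9}->{5}; Z {5,7,8}->{8}
So after constraint 2: D(U) = {5}

Answer: {5}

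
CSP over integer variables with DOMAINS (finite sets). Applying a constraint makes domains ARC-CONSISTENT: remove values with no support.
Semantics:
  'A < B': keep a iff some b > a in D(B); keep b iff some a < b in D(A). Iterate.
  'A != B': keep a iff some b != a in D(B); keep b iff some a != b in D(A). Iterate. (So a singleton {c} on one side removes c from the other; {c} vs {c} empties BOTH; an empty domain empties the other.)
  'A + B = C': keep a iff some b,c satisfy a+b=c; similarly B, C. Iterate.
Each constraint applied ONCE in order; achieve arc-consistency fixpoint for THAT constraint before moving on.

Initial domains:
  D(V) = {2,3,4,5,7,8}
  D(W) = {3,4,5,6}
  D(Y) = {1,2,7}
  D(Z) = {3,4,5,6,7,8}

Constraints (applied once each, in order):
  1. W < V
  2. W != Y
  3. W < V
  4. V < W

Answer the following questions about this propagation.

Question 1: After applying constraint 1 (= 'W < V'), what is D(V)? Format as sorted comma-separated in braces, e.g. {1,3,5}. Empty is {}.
Constraint 1 (W < V) on D(W)={3,4,5,6} D(V)={2,3,4,5,7,8}: V {2,3,4,5,7,8}->{4,5,7,8}
So after constraint 1: D(V) = {4,5,7,8}

Answer: {4,5,7,8}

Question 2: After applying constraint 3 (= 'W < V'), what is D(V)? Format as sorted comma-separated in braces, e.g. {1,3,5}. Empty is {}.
Answer: {4,5,7,8}

Derivation:
Constraint 1 (W < V) on D(W)={3,4,5,6} D(V)={2,3,4,5,7,8}: V {2,3,4,5,7,8}->{4,5,7,8}
Constraint 2 (W != Y) on D(W)={3,4,5,6} D(Y)={1,2,7}: no change
Constraint 3 (W < V) on D(W)={3,4,5,6} D(V)={4,5,7,8}: no change
So after constraint 3: D(V) = {4,5,7,8}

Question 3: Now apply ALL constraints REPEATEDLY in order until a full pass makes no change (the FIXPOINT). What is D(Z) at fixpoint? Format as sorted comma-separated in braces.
pass 0 (initial): D(Z)={3,4,5,6,7,8}
pass 1: V {2,3,4,5,7,8}->{4,5}; W {3,4,5,6}->{5,6}
pass 2: V {4,5}->{}; W {5,6}->{}; Y {1,2,7}->{}
pass 3: no change
Fixpoint after 3 passes: D(Z) = {3,4,5,6,7,8}

Answer: {3,4,5,6,7,8}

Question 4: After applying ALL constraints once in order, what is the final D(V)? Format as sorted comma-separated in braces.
Answer: {4,5}

Derivation:
Constraint 1 (W < V) on D(W)={3,4,5,6} D(V)={2,3,4,5,7,8}: V {2,3,4,5,7,8}->{4,5,7,8}
Constraint 2 (W != Y) on D(W)={3,4,5,6} D(Y)={1,2,7}: no change
Constraint 3 (W < V) on D(W)={3,4,5,6} D(V)={4,5,7,8}: no change
Constraint 4 (V < W) on D(V)={4,5,7,8} D(W)={3,4,5,6}: V {4,5,7,8}->{4,5}; W {3,4,5,6}->{5,6}
So after all 4 constraints: D(V) = {4,5}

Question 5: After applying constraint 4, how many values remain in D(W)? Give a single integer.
Constraint 1 (W < V) on D(W)={3,4,5,6} D(V)={2,3,4,5,7,8}: V {2,3,4,5,7,8}->{4,5,7,8}
Constraint 2 (W != Y) on D(W)={3,4,5,6} D(Y)={1,2,7}: no change
Constraint 3 (W < V) on D(W)={3,4,5,6} D(V)={4,5,7,8}: no change
Constraint 4 (V < W) on D(V)={4,5,7,8} D(W)={3,4,5,6}: V {4,5,7,8}->{4,5}; W {3,4,5,6}->{5,6}
So after constraint 4: D(W)={5,6}, size = 2

Answer: 2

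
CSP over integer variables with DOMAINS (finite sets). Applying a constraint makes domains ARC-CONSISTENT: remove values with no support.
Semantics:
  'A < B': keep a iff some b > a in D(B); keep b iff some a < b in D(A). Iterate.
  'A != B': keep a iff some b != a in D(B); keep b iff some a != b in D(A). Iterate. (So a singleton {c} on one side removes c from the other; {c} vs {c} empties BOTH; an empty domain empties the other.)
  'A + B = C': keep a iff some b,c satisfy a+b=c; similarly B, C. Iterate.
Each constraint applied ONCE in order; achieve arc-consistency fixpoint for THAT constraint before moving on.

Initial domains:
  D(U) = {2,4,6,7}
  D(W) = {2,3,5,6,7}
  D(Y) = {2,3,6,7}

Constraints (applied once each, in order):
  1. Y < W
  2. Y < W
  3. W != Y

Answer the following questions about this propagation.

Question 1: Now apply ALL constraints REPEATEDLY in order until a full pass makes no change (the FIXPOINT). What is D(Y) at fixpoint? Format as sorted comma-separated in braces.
Answer: {2,3,6}

Derivation:
pass 0 (initial): D(Y)={2,3,6,7}
pass 1: W {2,3,5,6,7}->{3,5,6,7}; Y {2,3,6,7}->{2,3,6}
pass 2: no change
Fixpoint after 2 passes: D(Y) = {2,3,6}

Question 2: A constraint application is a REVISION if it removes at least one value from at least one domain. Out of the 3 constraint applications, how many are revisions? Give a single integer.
Constraint 1 (Y < W) on D(Y)={2,3,6,7} D(W)={2,3,5,6,7}: Y {2,3,6,7}->{2,3,6}; W {2,3,5,6,7}->{3,5,6,7} => REVISION
Constraint 2 (Y < W) on D(Y)={2,3,6} D(W)={3,5,6,7}: no change => not a revision
Constraint 3 (W != Y) on D(W)={3,5,6,7} D(Y)={2,3,6}: no change => not a revision
Total revisions = 1

Answer: 1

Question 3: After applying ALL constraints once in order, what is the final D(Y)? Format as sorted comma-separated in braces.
Answer: {2,3,6}

Derivation:
Constraint 1 (Y < W) on D(Y)={2,3,6,7} D(W)={2,3,5,6,7}: Y {2,3,6,7}->{2,3,6}; W {2,3,5,6,7}->{3,5,6,7}
Constraint 2 (Y < W) on D(Y)={2,3,6} D(W)={3,5,6,7}: no change
Constraint 3 (W != Y) on D(W)={3,5,6,7} D(Y)={2,3,6}: no change
So after all 3 constraints: D(Y) = {2,3,6}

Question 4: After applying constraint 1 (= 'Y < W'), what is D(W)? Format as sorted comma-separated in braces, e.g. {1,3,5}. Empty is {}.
Constraint 1 (Y < W) on D(Y)={2,3,6,7} D(W)={2,3,5,6,7}: Y {2,3,6,7}->{2,3,6}; W {2,3,5,6,7}->{3,5,6,7}
So after constraint 1: D(W) = {3,5,6,7}

Answer: {3,5,6,7}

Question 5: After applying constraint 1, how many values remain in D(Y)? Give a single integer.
Constraint 1 (Y < W) on D(Y)={2,3,6,7} D(W)={2,3,5,6,7}: Y {2,3,6,7}->{2,3,6}; W {2,3,5,6,7}->{3,5,6,7}
So after constraint 1: D(Y)={2,3,6}, size = 3

Answer: 3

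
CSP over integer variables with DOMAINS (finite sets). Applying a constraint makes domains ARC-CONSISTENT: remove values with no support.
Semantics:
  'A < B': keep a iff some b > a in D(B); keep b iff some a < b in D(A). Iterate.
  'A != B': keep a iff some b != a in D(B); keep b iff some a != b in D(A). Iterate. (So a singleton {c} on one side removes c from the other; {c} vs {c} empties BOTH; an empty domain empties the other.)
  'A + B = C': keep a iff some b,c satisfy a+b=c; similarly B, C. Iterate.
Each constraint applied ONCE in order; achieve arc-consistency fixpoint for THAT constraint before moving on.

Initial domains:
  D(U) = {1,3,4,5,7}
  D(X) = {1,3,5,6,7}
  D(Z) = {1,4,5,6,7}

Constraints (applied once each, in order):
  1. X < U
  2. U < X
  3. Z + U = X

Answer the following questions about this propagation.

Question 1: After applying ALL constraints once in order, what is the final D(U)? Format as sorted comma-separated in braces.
Answer: {4,5}

Derivation:
Constraint 1 (X < U) on D(X)={1,3,5,6,7} D(U)={1,3,4,5,7}: X {1,3,5,6,7}->{1,3,5,6}; U {1,3,4,5,7}->{3,4,5,7}
Constraint 2 (U < X) on D(U)={3,4,5,7} D(X)={1,3,5,6}: U {3,4,5,7}->{3,4,5}; X {1,3,5,6}->{5,6}
Constraint 3 (Z + U = X) on D(Z)={1,4,5,6,7} D(U)={3,4,5} D(X)={5,6}: Z {1,4,5,6,7}->{1}; U {3,4,5}->{4,5}
So after all 3 constraints: D(U) = {4,5}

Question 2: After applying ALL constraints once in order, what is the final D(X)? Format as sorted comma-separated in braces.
Answer: {5,6}

Derivation:
Constraint 1 (X < U) on D(X)={1,3,5,6,7} D(U)={1,3,4,5,7}: X {1,3,5,6,7}->{1,3,5,6}; U {1,3,4,5,7}->{3,4,5,7}
Constraint 2 (U < X) on D(U)={3,4,5,7} D(X)={1,3,5,6}: U {3,4,5,7}->{3,4,5}; X {1,3,5,6}->{5,6}
Constraint 3 (Z + U = X) on D(Z)={1,4,5,6,7} D(U)={3,4,5} D(X)={5,6}: Z {1,4,5,6,7}->{1}; U {3,4,5}->{4,5}
So after all 3 constraints: D(X) = {5,6}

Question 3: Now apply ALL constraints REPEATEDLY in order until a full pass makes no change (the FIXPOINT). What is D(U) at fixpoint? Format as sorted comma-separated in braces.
Answer: {}

Derivation:
pass 0 (initial): D(U)={1,3,4,5,7}
pass 1: U {1,3,4,5,7}->{4,5}; X {1,3,5,6,7}->{5,6}; Z {1,4,5,6,7}->{1}
pass 2: U {4,5}->{}; X {5,6}->{}; Z {1}->{}
pass 3: no change
Fixpoint after 3 passes: D(U) = {}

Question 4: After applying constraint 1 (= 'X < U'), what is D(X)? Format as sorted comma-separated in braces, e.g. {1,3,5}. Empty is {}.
Answer: {1,3,5,6}

Derivation:
Constraint 1 (X < U) on D(X)={1,3,5,6,7} D(U)={1,3,4,5,7}: X {1,3,5,6,7}->{1,3,5,6}; U {1,3,4,5,7}->{3,4,5,7}
So after constraint 1: D(X) = {1,3,5,6}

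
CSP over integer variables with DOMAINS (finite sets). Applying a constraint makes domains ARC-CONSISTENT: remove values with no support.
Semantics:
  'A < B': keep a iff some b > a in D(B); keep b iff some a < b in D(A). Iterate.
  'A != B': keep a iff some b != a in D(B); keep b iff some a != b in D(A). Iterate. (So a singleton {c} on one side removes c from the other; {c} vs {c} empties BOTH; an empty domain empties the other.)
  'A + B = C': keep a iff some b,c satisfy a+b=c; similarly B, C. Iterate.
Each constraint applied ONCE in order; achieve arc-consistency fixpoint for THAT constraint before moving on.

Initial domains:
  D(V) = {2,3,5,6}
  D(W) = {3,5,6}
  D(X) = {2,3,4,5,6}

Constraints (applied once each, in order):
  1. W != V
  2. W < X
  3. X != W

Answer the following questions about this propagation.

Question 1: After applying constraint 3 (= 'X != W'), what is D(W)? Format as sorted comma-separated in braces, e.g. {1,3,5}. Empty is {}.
Answer: {3,5}

Derivation:
Constraint 1 (W != V) on D(W)={3,5,6} D(V)={2,3,5,6}: no change
Constraint 2 (W < X) on D(W)={3,5,6} D(X)={2,3,4,5,6}: W {3,5,6}->{3,5}; X {2,3,4,5,6}->{4,5,6}
Constraint 3 (X != W) on D(X)={4,5,6} D(W)={3,5}: no change
So after constraint 3: D(W) = {3,5}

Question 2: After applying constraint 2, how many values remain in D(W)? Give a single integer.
Constraint 1 (W != V) on D(W)={3,5,6} D(V)={2,3,5,6}: no change
Constraint 2 (W < X) on D(W)={3,5,6} D(X)={2,3,4,5,6}: W {3,5,6}->{3,5}; X {2,3,4,5,6}->{4,5,6}
So after constraint 2: D(W)={3,5}, size = 2

Answer: 2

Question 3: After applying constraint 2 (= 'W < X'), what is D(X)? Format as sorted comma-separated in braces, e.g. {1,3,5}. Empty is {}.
Answer: {4,5,6}

Derivation:
Constraint 1 (W != V) on D(W)={3,5,6} D(V)={2,3,5,6}: no change
Constraint 2 (W < X) on D(W)={3,5,6} D(X)={2,3,4,5,6}: W {3,5,6}->{3,5}; X {2,3,4,5,6}->{4,5,6}
So after constraint 2: D(X) = {4,5,6}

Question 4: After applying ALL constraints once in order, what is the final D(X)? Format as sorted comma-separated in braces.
Answer: {4,5,6}

Derivation:
Constraint 1 (W != V) on D(W)={3,5,6} D(V)={2,3,5,6}: no change
Constraint 2 (W < X) on D(W)={3,5,6} D(X)={2,3,4,5,6}: W {3,5,6}->{3,5}; X {2,3,4,5,6}->{4,5,6}
Constraint 3 (X != W) on D(X)={4,5,6} D(W)={3,5}: no change
So after all 3 constraints: D(X) = {4,5,6}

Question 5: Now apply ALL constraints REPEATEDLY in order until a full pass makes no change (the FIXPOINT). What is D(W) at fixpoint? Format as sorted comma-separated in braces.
pass 0 (initial): D(W)={3,5,6}
pass 1: W {3,5,6}->{3,5}; X {2,3,4,5,6}->{4,5,6}
pass 2: no change
Fixpoint after 2 passes: D(W) = {3,5}

Answer: {3,5}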